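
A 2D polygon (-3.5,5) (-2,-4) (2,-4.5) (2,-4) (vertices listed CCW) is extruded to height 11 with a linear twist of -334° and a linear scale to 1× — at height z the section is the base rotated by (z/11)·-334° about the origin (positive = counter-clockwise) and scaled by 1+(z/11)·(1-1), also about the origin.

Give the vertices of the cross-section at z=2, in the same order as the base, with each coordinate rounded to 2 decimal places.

Cross-section at z=2: (2.65,5.50) (-4.47,-0.21) (-2.95,-3.94) (-2.51,-3.70)

t = z/height = 2/11 = 0.181818
s = 1 + (scale-1)·z/height = 1 + (1-1)·2/11 = 1.000000
θ = twist·z/height = -334°·2/11 = -60.7273° = -1.059891 rad
cos θ = 0.488967, sin θ = -0.872302 (intermediates below are computed at full precision and shown rounded to 5 d.p.)
v1: (-3.5,5) → rotate → (2.65013,5.49789) → ×s → (2.65013,5.49789) → (2.65,5.50)
v2: (-2,-4) → rotate → (-4.46714,-0.21126) → ×s → (-4.46714,-0.21126) → (-4.47,-0.21)
v3: (2,-4.5) → rotate → (-2.94742,-3.94496) → ×s → (-2.94742,-3.94496) → (-2.95,-3.94)
v4: (2,-4) → rotate → (-2.51127,-3.70047) → ×s → (-2.51127,-3.70047) → (-2.51,-3.70)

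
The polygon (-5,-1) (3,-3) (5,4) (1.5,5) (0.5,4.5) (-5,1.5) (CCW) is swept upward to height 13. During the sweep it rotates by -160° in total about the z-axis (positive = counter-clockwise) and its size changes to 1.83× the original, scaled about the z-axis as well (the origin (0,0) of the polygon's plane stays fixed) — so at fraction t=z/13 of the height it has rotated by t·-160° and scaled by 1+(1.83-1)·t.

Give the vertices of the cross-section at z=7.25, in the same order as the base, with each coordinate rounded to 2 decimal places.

Cross-section at z=7.25: (-1.56,7.29) (-4.33,-4.45) (5.95,-7.24) (7.34,-2.10) (6.59,-0.64) (2.10,7.34)

t = z/height = 7.25/13 = 0.557692
s = 1 + (scale-1)·z/height = 1 + (1.83-1)·7.25/13 = 1.462885
θ = twist·z/height = -160°·7.25/13 = -89.2308° = -1.557371 rad
cos θ = 0.013425, sin θ = -0.999910 (intermediates below are computed at full precision and shown rounded to 5 d.p.)
v1: (-5,-1) → rotate → (-1.06704,4.98612) → ×s → (-1.56095,7.29412) → (-1.56,7.29)
v2: (3,-3) → rotate → (-2.95945,-3.04001) → ×s → (-4.32934,-4.44718) → (-4.33,-4.45)
v3: (5,4) → rotate → (4.06677,-4.94585) → ×s → (5.94921,-7.23521) → (5.95,-7.24)
v4: (1.5,5) → rotate → (5.01969,-1.43274) → ×s → (7.34322,-2.09593) → (7.34,-2.10)
v5: (0.5,4.5) → rotate → (4.50631,-0.43954) → ×s → (6.59221,-0.64300) → (6.59,-0.64)
v6: (-5,1.5) → rotate → (1.43274,5.01969) → ×s → (2.09593,7.34322) → (2.10,7.34)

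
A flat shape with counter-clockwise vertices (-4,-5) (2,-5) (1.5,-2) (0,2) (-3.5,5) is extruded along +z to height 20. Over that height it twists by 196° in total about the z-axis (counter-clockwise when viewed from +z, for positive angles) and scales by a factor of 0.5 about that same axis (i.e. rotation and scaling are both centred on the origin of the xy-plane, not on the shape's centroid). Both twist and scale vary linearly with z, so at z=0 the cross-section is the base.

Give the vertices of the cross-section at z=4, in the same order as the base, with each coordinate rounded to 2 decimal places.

Cross-section at z=4: (0.05,-5.76) (4.24,-2.35) (2.18,-0.54) (-1.14,1.39) (-5.29,1.50)

t = z/height = 4/20 = 0.2
s = 1 + (scale-1)·z/height = 1 + (0.5-1)·4/20 = 0.900000
θ = twist·z/height = 196°·4/20 = 39.2000° = 0.684169 rad
cos θ = 0.774944, sin θ = 0.632029 (intermediates below are computed at full precision and shown rounded to 5 d.p.)
v1: (-4,-5) → rotate → (0.06037,-6.40284) → ×s → (0.05433,-5.76256) → (0.05,-5.76)
v2: (2,-5) → rotate → (4.71004,-2.61066) → ×s → (4.23903,-2.34960) → (4.24,-2.35)
v3: (1.5,-2) → rotate → (2.42648,-0.60185) → ×s → (2.18383,-0.54166) → (2.18,-0.54)
v4: (0,2) → rotate → (-1.26406,1.54989) → ×s → (-1.13765,1.39490) → (-1.14,1.39)
v5: (-3.5,5) → rotate → (-5.87245,1.66262) → ×s → (-5.28521,1.49636) → (-5.29,1.50)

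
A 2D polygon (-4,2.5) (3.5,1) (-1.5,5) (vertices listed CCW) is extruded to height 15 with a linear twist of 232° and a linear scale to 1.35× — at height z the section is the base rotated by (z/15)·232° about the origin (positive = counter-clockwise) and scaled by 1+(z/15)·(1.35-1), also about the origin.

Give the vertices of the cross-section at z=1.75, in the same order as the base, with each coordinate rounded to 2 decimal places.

Cross-section at z=1.75: (-4.89,0.42) (2.77,2.58) (-3.76,3.92)

t = z/height = 1.75/15 = 0.116667
s = 1 + (scale-1)·z/height = 1 + (1.35-1)·1.75/15 = 1.040833
θ = twist·z/height = 232°·1.75/15 = 27.0667° = 0.472402 rad
cos θ = 0.890478, sin θ = 0.455027 (intermediates below are computed at full precision and shown rounded to 5 d.p.)
v1: (-4,2.5) → rotate → (-4.69948,0.40609) → ×s → (-4.89137,0.42267) → (-4.89,0.42)
v2: (3.5,1) → rotate → (2.66164,2.48307) → ×s → (2.77033,2.58446) → (2.77,2.58)
v3: (-1.5,5) → rotate → (-3.61085,3.76985) → ×s → (-3.75829,3.92378) → (-3.76,3.92)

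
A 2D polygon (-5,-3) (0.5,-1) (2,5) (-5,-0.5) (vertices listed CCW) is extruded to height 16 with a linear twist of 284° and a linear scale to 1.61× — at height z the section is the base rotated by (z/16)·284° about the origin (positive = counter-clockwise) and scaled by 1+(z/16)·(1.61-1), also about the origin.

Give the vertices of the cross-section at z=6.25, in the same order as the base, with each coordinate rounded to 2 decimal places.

Cross-section at z=6.25: (5.68,-4.46) (0.94,1.02) (-6.67,0.10) (2.79,-5.56)

t = z/height = 6.25/16 = 0.390625
s = 1 + (scale-1)·z/height = 1 + (1.61-1)·6.25/16 = 1.238281
θ = twist·z/height = 284°·6.25/16 = 110.9375° = 1.936225 rad
cos θ = -0.357349, sin θ = 0.933971 (intermediates below are computed at full precision and shown rounded to 5 d.p.)
v1: (-5,-3) → rotate → (4.58866,-3.59781) → ×s → (5.68205,-4.45510) → (5.68,-4.46)
v2: (0.5,-1) → rotate → (0.75530,0.82433) → ×s → (0.93527,1.02076) → (0.94,1.02)
v3: (2,5) → rotate → (-5.38455,0.08119) → ×s → (-6.66759,0.10054) → (-6.67,0.10)
v4: (-5,-0.5) → rotate → (2.25373,-4.49118) → ×s → (2.79075,-5.56134) → (2.79,-5.56)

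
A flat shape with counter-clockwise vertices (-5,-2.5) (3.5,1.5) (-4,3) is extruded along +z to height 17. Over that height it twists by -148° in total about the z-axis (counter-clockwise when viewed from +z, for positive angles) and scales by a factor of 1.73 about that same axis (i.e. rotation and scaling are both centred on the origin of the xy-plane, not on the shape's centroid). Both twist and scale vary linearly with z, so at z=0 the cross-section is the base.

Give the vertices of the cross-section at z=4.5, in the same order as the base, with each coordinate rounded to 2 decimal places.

t = z/height = 4.5/17 = 0.264706
s = 1 + (scale-1)·z/height = 1 + (1.73-1)·4.5/17 = 1.193235
θ = twist·z/height = -148°·4.5/17 = -39.1765° = -0.683758 rad
cos θ = 0.775204, sin θ = -0.631711 (intermediates below are computed at full precision and shown rounded to 5 d.p.)
v1: (-5,-2.5) → rotate → (-5.45530,1.22055) → ×s → (-6.50945,1.45640) → (-6.51,1.46)
v2: (3.5,1.5) → rotate → (3.66078,-1.04818) → ×s → (4.36817,-1.25073) → (4.37,-1.25)
v3: (-4,3) → rotate → (-1.20568,4.85246) → ×s → (-1.43866,5.79012) → (-1.44,5.79)

Cross-section at z=4.5: (-6.51,1.46) (4.37,-1.25) (-1.44,5.79)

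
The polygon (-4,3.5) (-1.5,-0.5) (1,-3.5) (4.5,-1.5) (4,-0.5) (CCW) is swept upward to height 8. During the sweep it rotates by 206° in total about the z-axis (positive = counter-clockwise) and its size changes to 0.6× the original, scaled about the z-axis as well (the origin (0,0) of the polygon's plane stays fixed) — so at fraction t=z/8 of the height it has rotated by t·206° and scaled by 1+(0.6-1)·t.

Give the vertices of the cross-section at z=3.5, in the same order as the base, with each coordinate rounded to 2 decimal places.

t = z/height = 3.5/8 = 0.4375
s = 1 + (scale-1)·z/height = 1 + (0.6-1)·3.5/8 = 0.825000
θ = twist·z/height = 206°·3.5/8 = 90.1250° = 1.572978 rad
cos θ = -0.002182, sin θ = 0.999998 (intermediates below are computed at full precision and shown rounded to 5 d.p.)
v1: (-4,3.5) → rotate → (-3.49127,-4.00763) → ×s → (-2.88029,-3.30629) → (-2.88,-3.31)
v2: (-1.5,-0.5) → rotate → (0.50327,-1.49891) → ×s → (0.41520,-1.23660) → (0.42,-1.24)
v3: (1,-3.5) → rotate → (3.49781,1.00763) → ×s → (2.88569,0.83130) → (2.89,0.83)
v4: (4.5,-1.5) → rotate → (1.49018,4.50326) → ×s → (1.22940,3.71519) → (1.23,3.72)
v5: (4,-0.5) → rotate → (0.49127,4.00108) → ×s → (0.40530,3.30089) → (0.41,3.30)

Cross-section at z=3.5: (-2.88,-3.31) (0.42,-1.24) (2.89,0.83) (1.23,3.72) (0.41,3.30)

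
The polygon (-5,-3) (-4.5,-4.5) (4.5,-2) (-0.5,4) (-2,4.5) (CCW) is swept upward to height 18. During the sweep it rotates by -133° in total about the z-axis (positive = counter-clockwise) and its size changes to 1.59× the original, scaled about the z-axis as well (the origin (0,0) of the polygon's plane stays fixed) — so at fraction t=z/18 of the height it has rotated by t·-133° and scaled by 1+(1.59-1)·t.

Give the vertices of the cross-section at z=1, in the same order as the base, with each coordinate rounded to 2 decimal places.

t = z/height = 1/18 = 0.0555556
s = 1 + (scale-1)·z/height = 1 + (1.59-1)·1/18 = 1.032778
θ = twist·z/height = -133°·1/18 = -7.3889° = -0.128960 rad
cos θ = 0.991696, sin θ = -0.128603 (intermediates below are computed at full precision and shown rounded to 5 d.p.)
v1: (-5,-3) → rotate → (-5.34429,-2.33207) → ×s → (-5.51946,-2.40851) → (-5.52,-2.41)
v2: (-4.5,-4.5) → rotate → (-5.04135,-3.88392) → ×s → (-5.20659,-4.01122) → (-5.21,-4.01)
v3: (4.5,-2) → rotate → (4.20543,-2.56211) → ×s → (4.34327,-2.64609) → (4.34,-2.65)
v4: (-0.5,4) → rotate → (0.01857,4.03109) → ×s → (0.01917,4.16322) → (0.02,4.16)
v5: (-2,4.5) → rotate → (-1.40468,4.71984) → ×s → (-1.45072,4.87454) → (-1.45,4.87)

Cross-section at z=1: (-5.52,-2.41) (-5.21,-4.01) (4.34,-2.65) (0.02,4.16) (-1.45,4.87)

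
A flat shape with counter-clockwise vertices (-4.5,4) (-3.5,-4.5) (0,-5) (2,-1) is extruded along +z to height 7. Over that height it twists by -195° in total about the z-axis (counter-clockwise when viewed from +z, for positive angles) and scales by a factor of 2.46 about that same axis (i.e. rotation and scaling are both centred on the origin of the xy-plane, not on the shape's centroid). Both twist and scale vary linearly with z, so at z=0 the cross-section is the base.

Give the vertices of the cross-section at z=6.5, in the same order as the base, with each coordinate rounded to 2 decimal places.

Cross-section at z=6.5: (10.42,-9.62) (8.44,10.44) (0.22,11.78) (-4.67,2.44)

t = z/height = 6.5/7 = 0.928571
s = 1 + (scale-1)·z/height = 1 + (2.46-1)·6.5/7 = 2.355714
θ = twist·z/height = -195°·6.5/7 = -181.0714° = -3.160293 rad
cos θ = -0.999825, sin θ = 0.018699 (intermediates below are computed at full precision and shown rounded to 5 d.p.)
v1: (-4.5,4) → rotate → (4.42442,-4.08345) → ×s → (10.42266,-9.61943) → (10.42,-9.62)
v2: (-3.5,-4.5) → rotate → (3.58353,4.43377) → ×s → (8.44178,10.44469) → (8.44,10.44)
v3: (0,-5) → rotate → (0.09349,4.99913) → ×s → (0.22025,11.77651) → (0.22,11.78)
v4: (2,-1) → rotate → (-1.98095,1.03722) → ×s → (-4.66656,2.44340) → (-4.67,2.44)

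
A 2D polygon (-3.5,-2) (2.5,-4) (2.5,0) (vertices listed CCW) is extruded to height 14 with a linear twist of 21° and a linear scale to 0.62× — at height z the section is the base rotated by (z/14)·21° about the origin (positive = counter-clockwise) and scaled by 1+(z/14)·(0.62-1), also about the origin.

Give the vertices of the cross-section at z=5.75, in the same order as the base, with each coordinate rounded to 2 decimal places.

Cross-section at z=5.75: (-2.67,-2.11) (2.59,-3.02) (2.09,0.32)

t = z/height = 5.75/14 = 0.410714
s = 1 + (scale-1)·z/height = 1 + (0.62-1)·5.75/14 = 0.843929
θ = twist·z/height = 21°·5.75/14 = 8.6250° = 0.150535 rad
cos θ = 0.988691, sin θ = 0.149967 (intermediates below are computed at full precision and shown rounded to 5 d.p.)
v1: (-3.5,-2) → rotate → (-3.16049,-2.50227) → ×s → (-2.66722,-2.11173) → (-2.67,-2.11)
v2: (2.5,-4) → rotate → (3.07159,-3.57985) → ×s → (2.59221,-3.02114) → (2.59,-3.02)
v3: (2.5,0) → rotate → (2.47173,0.37492) → ×s → (2.08596,0.31640) → (2.09,0.32)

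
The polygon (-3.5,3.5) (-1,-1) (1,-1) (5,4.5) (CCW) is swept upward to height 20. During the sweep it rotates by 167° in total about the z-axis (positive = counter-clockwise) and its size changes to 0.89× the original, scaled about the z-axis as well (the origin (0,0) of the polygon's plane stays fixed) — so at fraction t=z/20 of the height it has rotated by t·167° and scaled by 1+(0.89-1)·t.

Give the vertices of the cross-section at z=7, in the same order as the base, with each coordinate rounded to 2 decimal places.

Cross-section at z=7: (-4.63,-1.11) (0.32,-1.32) (1.32,0.32) (-1.17,6.36)

t = z/height = 7/20 = 0.35
s = 1 + (scale-1)·z/height = 1 + (0.89-1)·7/20 = 0.961500
θ = twist·z/height = 167°·7/20 = 58.4500° = 1.020145 rad
cos θ = 0.523242, sin θ = 0.852184 (intermediates below are computed at full precision and shown rounded to 5 d.p.)
v1: (-3.5,3.5) → rotate → (-4.81399,-1.15130) → ×s → (-4.62865,-1.10697) → (-4.63,-1.11)
v2: (-1,-1) → rotate → (0.32894,-1.37543) → ×s → (0.31628,-1.32247) → (0.32,-1.32)
v3: (1,-1) → rotate → (1.37543,0.32894) → ×s → (1.32247,0.31628) → (1.32,0.32)
v4: (5,4.5) → rotate → (-1.21862,6.61551) → ×s → (-1.17170,6.36081) → (-1.17,6.36)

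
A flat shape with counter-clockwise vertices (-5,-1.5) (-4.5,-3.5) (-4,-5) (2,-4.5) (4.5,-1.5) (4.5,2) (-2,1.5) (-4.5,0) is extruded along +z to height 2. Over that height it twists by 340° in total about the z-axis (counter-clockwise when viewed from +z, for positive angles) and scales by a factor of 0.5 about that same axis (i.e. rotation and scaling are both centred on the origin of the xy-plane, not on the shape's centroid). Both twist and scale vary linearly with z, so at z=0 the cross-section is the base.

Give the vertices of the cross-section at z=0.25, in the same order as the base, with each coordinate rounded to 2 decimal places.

t = z/height = 0.25/2 = 0.125
s = 1 + (scale-1)·z/height = 1 + (0.5-1)·0.25/2 = 0.937500
θ = twist·z/height = 340°·0.25/2 = 42.5000° = 0.741765 rad
cos θ = 0.737277, sin θ = 0.675590 (intermediates below are computed at full precision and shown rounded to 5 d.p.)
v1: (-5,-1.5) → rotate → (-2.67300,-4.48387) → ×s → (-2.50594,-4.20363) → (-2.51,-4.20)
v2: (-4.5,-3.5) → rotate → (-0.95318,-5.62063) → ×s → (-0.89361,-5.26934) → (-0.89,-5.27)
v3: (-4,-5) → rotate → (0.42884,-6.38875) → ×s → (0.40204,-5.98945) → (0.40,-5.99)
v4: (2,-4.5) → rotate → (4.51471,-1.96657) → ×s → (4.23254,-1.84366) → (4.23,-1.84)
v5: (4.5,-1.5) → rotate → (4.33113,1.93424) → ×s → (4.06044,1.81335) → (4.06,1.81)
v6: (4.5,2) → rotate → (1.96657,4.51471) → ×s → (1.84366,4.23254) → (1.84,4.23)
v7: (-2,1.5) → rotate → (-2.48794,-0.24526) → ×s → (-2.33244,-0.22994) → (-2.33,-0.23)
v8: (-4.5,0) → rotate → (-3.31775,-3.04016) → ×s → (-3.11039,-2.85015) → (-3.11,-2.85)

Cross-section at z=0.25: (-2.51,-4.20) (-0.89,-5.27) (0.40,-5.99) (4.23,-1.84) (4.06,1.81) (1.84,4.23) (-2.33,-0.23) (-3.11,-2.85)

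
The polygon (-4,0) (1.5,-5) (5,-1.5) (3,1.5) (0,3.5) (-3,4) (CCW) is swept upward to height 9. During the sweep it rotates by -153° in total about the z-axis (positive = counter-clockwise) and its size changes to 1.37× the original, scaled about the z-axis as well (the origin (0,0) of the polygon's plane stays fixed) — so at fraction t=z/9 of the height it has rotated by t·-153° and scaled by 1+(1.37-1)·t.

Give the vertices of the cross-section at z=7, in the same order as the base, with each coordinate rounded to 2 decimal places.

t = z/height = 7/9 = 0.777778
s = 1 + (scale-1)·z/height = 1 + (1.37-1)·7/9 = 1.287778
θ = twist·z/height = -153°·7/9 = -119.0000° = -2.076942 rad
cos θ = -0.484810, sin θ = -0.874620 (intermediates below are computed at full precision and shown rounded to 5 d.p.)
v1: (-4,0) → rotate → (1.93924,3.49848) → ×s → (2.49731,4.50526) → (2.50,4.51)
v2: (1.5,-5) → rotate → (-5.10031,1.11212) → ×s → (-6.56807,1.43216) → (-6.57,1.43)
v3: (5,-1.5) → rotate → (-3.73598,-3.64588) → ×s → (-4.81111,-4.69509) → (-4.81,-4.70)
v4: (3,1.5) → rotate → (-0.14250,-3.35107) → ×s → (-0.18351,-4.31544) → (-0.18,-4.32)
v5: (0,3.5) → rotate → (3.06117,-1.69683) → ×s → (3.94211,-2.18514) → (3.94,-2.19)
v6: (-3,4) → rotate → (4.95291,0.68462) → ×s → (6.37824,0.88164) → (6.38,0.88)

Cross-section at z=7: (2.50,4.51) (-6.57,1.43) (-4.81,-4.70) (-0.18,-4.32) (3.94,-2.19) (6.38,0.88)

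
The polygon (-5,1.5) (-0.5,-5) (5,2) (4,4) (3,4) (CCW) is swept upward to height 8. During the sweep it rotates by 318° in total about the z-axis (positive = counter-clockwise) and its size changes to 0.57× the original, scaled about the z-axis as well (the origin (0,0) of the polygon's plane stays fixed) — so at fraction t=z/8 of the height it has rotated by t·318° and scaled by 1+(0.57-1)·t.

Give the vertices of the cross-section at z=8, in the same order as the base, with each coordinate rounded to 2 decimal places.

Cross-section at z=8: (-1.55,2.54) (-2.12,-1.93) (2.88,-1.06) (3.22,0.17) (2.80,0.55)

t = z/height = 8/8 = 1
s = 1 + (scale-1)·z/height = 1 + (0.57-1)·8/8 = 0.570000
θ = twist·z/height = 318°·8/8 = 318.0000° = 5.550147 rad
cos θ = 0.743145, sin θ = -0.669131 (intermediates below are computed at full precision and shown rounded to 5 d.p.)
v1: (-5,1.5) → rotate → (-2.71203,4.46037) → ×s → (-1.54586,2.54241) → (-1.55,2.54)
v2: (-0.5,-5) → rotate → (-3.71723,-3.38116) → ×s → (-2.11882,-1.92726) → (-2.12,-1.93)
v3: (5,2) → rotate → (5.05399,-1.85936) → ×s → (2.88077,-1.05984) → (2.88,-1.06)
v4: (4,4) → rotate → (5.64910,0.29606) → ×s → (3.21999,0.16875) → (3.22,0.17)
v5: (3,4) → rotate → (4.90596,0.96519) → ×s → (2.79640,0.55016) → (2.80,0.55)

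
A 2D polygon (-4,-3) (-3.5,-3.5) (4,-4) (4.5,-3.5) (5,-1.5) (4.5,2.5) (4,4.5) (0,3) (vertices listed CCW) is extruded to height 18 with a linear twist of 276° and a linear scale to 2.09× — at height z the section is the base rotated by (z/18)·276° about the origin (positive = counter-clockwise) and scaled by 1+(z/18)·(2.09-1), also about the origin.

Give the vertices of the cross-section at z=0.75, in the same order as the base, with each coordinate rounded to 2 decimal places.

t = z/height = 0.75/18 = 0.0416667
s = 1 + (scale-1)·z/height = 1 + (2.09-1)·0.75/18 = 1.045417
θ = twist·z/height = 276°·0.75/18 = 11.5000° = 0.200713 rad
cos θ = 0.979925, sin θ = 0.199368 (intermediates below are computed at full precision and shown rounded to 5 d.p.)
v1: (-4,-3) → rotate → (-3.32160,-3.73725) → ×s → (-3.47245,-3.90698) → (-3.47,-3.91)
v2: (-3.5,-3.5) → rotate → (-2.73195,-4.12752) → ×s → (-2.85602,-4.31498) → (-2.86,-4.31)
v3: (4,-4) → rotate → (4.71717,-3.12223) → ×s → (4.93141,-3.26403) → (4.93,-3.26)
v4: (4.5,-3.5) → rotate → (5.10745,-2.53258) → ×s → (5.33941,-2.64760) → (5.34,-2.65)
v5: (5,-1.5) → rotate → (5.19868,-0.47305) → ×s → (5.43478,-0.49453) → (5.43,-0.49)
v6: (4.5,2.5) → rotate → (3.91124,3.34697) → ×s → (4.08888,3.49898) → (4.09,3.50)
v7: (4,4.5) → rotate → (3.02254,5.20713) → ×s → (3.15982,5.44362) → (3.16,5.44)
v8: (0,3) → rotate → (-0.59810,2.93977) → ×s → (-0.62527,3.07329) → (-0.63,3.07)

Cross-section at z=0.75: (-3.47,-3.91) (-2.86,-4.31) (4.93,-3.26) (5.34,-2.65) (5.43,-0.49) (4.09,3.50) (3.16,5.44) (-0.63,3.07)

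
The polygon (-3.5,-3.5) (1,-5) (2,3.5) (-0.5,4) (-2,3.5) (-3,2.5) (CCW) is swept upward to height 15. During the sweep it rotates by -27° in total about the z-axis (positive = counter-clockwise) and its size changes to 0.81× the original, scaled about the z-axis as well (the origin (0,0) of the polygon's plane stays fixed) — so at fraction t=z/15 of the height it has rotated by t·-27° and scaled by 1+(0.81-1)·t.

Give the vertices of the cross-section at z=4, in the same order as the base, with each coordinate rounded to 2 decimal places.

t = z/height = 4/15 = 0.266667
s = 1 + (scale-1)·z/height = 1 + (0.81-1)·4/15 = 0.949333
θ = twist·z/height = -27°·4/15 = -7.2000° = -0.125664 rad
cos θ = 0.992115, sin θ = -0.125333 (intermediates below are computed at full precision and shown rounded to 5 d.p.)
v1: (-3.5,-3.5) → rotate → (-3.91107,-3.03374) → ×s → (-3.71291,-2.88003) → (-3.71,-2.88)
v2: (1,-5) → rotate → (0.36545,-5.08591) → ×s → (0.34693,-4.82822) → (0.35,-4.83)
v3: (2,3.5) → rotate → (2.42290,3.22173) → ×s → (2.30014,3.05850) → (2.30,3.06)
v4: (-0.5,4) → rotate → (0.00528,4.03113) → ×s → (0.00501,3.82688) → (0.01,3.83)
v5: (-2,3.5) → rotate → (-1.54556,3.72307) → ×s → (-1.46725,3.53443) → (-1.47,3.53)
v6: (-3,2.5) → rotate → (-2.66301,2.85629) → ×s → (-2.52809,2.71157) → (-2.53,2.71)

Cross-section at z=4: (-3.71,-2.88) (0.35,-4.83) (2.30,3.06) (0.01,3.83) (-1.47,3.53) (-2.53,2.71)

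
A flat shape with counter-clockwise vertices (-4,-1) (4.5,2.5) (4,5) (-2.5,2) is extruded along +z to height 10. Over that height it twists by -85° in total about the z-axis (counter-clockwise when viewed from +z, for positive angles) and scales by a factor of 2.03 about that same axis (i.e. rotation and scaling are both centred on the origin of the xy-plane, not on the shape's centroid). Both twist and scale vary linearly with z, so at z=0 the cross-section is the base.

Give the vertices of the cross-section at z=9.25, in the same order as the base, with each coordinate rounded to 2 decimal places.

Cross-section at z=9.25: (-3.45,7.27) (6.52,-7.65) (11.11,-5.73) (2.87,5.56)

t = z/height = 9.25/10 = 0.925
s = 1 + (scale-1)·z/height = 1 + (2.03-1)·9.25/10 = 1.952750
θ = twist·z/height = -85°·9.25/10 = -78.6250° = -1.372265 rad
cos θ = 0.197230, sin θ = -0.980357 (intermediates below are computed at full precision and shown rounded to 5 d.p.)
v1: (-4,-1) → rotate → (-1.76928,3.72420) → ×s → (-3.45495,7.27243) → (-3.45,7.27)
v2: (4.5,2.5) → rotate → (3.33843,-3.91853) → ×s → (6.51911,-7.65192) → (6.52,-7.65)
v3: (4,5) → rotate → (5.69071,-2.93528) → ×s → (11.11252,-5.73187) → (11.11,-5.73)
v4: (-2.5,2) → rotate → (1.46764,2.84535) → ×s → (2.86594,5.55626) → (2.87,5.56)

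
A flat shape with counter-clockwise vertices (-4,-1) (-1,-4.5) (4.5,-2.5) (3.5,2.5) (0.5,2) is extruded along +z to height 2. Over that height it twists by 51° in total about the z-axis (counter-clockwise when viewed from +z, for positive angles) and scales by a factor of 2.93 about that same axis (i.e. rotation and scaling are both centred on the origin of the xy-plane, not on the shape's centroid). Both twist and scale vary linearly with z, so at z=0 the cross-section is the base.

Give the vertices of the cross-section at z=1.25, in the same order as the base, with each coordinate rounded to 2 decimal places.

t = z/height = 1.25/2 = 0.625
s = 1 + (scale-1)·z/height = 1 + (2.93-1)·1.25/2 = 2.206250
θ = twist·z/height = 51°·1.25/2 = 31.8750° = 0.556324 rad
cos θ = 0.849202, sin θ = 0.528068 (intermediates below are computed at full precision and shown rounded to 5 d.p.)
v1: (-4,-1) → rotate → (-2.86874,-2.96147) → ×s → (-6.32916,-6.53375) → (-6.33,-6.53)
v2: (-1,-4.5) → rotate → (1.52710,-4.34948) → ×s → (3.36917,-9.59604) → (3.37,-9.60)
v3: (4.5,-2.5) → rotate → (5.14158,0.25330) → ×s → (11.34361,0.55884) → (11.34,0.56)
v4: (3.5,2.5) → rotate → (1.65204,3.97124) → ×s → (3.64481,8.76155) → (3.64,8.76)
v5: (0.5,2) → rotate → (-0.63153,1.96244) → ×s → (-1.39332,4.32963) → (-1.39,4.33)

Cross-section at z=1.25: (-6.33,-6.53) (3.37,-9.60) (11.34,0.56) (3.64,8.76) (-1.39,4.33)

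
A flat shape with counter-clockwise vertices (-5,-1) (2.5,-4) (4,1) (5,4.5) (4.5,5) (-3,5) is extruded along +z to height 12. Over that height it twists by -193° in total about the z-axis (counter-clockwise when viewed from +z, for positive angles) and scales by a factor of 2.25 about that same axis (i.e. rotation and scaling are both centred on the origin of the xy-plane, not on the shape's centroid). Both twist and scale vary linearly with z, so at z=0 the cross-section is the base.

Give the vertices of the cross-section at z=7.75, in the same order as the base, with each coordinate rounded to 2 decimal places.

t = z/height = 7.75/12 = 0.645833
s = 1 + (scale-1)·z/height = 1 + (2.25-1)·7.75/12 = 1.807292
θ = twist·z/height = -193°·7.75/12 = -124.6458° = -2.175480 rad
cos θ = -0.568502, sin θ = -0.822682 (intermediates below are computed at full precision and shown rounded to 5 d.p.)
v1: (-5,-1) → rotate → (2.01983,4.68191) → ×s → (3.65042,8.46158) → (3.65,8.46)
v2: (2.5,-4) → rotate → (-4.71198,0.21730) → ×s → (-8.51593,0.39273) → (-8.52,0.39)
v3: (4,1) → rotate → (-1.45133,-3.85923) → ×s → (-2.62297,-6.97475) → (-2.62,-6.97)
v4: (5,4.5) → rotate → (0.85956,-6.67167) → ×s → (1.55347,-12.05765) → (1.55,-12.06)
v5: (4.5,5) → rotate → (1.55515,-6.54458) → ×s → (2.81061,-11.82796) → (2.81,-11.83)
v6: (-3,5) → rotate → (5.81892,-0.37446) → ×s → (10.51648,-0.67677) → (10.52,-0.68)

Cross-section at z=7.75: (3.65,8.46) (-8.52,0.39) (-2.62,-6.97) (1.55,-12.06) (2.81,-11.83) (10.52,-0.68)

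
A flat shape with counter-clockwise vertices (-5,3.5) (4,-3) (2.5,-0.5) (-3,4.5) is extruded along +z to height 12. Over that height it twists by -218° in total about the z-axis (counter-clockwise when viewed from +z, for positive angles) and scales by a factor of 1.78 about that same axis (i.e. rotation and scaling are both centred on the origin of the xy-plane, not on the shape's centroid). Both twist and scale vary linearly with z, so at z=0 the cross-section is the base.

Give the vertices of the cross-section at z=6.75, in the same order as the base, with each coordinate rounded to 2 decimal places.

t = z/height = 6.75/12 = 0.5625
s = 1 + (scale-1)·z/height = 1 + (1.78-1)·6.75/12 = 1.438750
θ = twist·z/height = -218°·6.75/12 = -122.6250° = -2.140210 rad
cos θ = -0.539138, sin θ = -0.842217 (intermediates below are computed at full precision and shown rounded to 5 d.p.)
v1: (-5,3.5) → rotate → (5.64345,2.32410) → ×s → (8.11952,3.34380) → (8.12,3.34)
v2: (4,-3) → rotate → (-4.68320,-1.75145) → ×s → (-6.73796,-2.51990) → (-6.74,-2.52)
v3: (2.5,-0.5) → rotate → (-1.76895,-1.83597) → ×s → (-2.54508,-2.64151) → (-2.55,-2.64)
v4: (-3,4.5) → rotate → (5.40739,0.10053) → ×s → (7.77989,0.14464) → (7.78,0.14)

Cross-section at z=6.75: (8.12,3.34) (-6.74,-2.52) (-2.55,-2.64) (7.78,0.14)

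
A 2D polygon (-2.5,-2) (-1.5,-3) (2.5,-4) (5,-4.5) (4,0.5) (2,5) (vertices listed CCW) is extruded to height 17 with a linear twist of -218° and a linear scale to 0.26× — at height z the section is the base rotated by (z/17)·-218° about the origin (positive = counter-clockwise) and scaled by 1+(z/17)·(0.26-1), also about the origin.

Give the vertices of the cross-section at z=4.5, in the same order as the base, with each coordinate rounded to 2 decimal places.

t = z/height = 4.5/17 = 0.264706
s = 1 + (scale-1)·z/height = 1 + (0.26-1)·4.5/17 = 0.804118
θ = twist·z/height = -218°·4.5/17 = -57.7059° = -1.007158 rad
cos θ = 0.534266, sin θ = -0.845317 (intermediates below are computed at full precision and shown rounded to 5 d.p.)
v1: (-2.5,-2) → rotate → (-3.02630,1.04476) → ×s → (-2.43350,0.84011) → (-2.43,0.84)
v2: (-1.5,-3) → rotate → (-3.33735,-0.33482) → ×s → (-2.68362,-0.26924) → (-2.68,-0.27)
v3: (2.5,-4) → rotate → (-2.04560,-4.25035) → ×s → (-1.64491,-3.41778) → (-1.64,-3.42)
v4: (5,-4.5) → rotate → (-1.13260,-6.63078) → ×s → (-0.91074,-5.33193) → (-0.91,-5.33)
v5: (4,0.5) → rotate → (2.55972,-3.11413) → ×s → (2.05832,-2.50413) → (2.06,-2.50)
v6: (2,5) → rotate → (5.29511,0.98069) → ×s → (4.25790,0.78859) → (4.26,0.79)

Cross-section at z=4.5: (-2.43,0.84) (-2.68,-0.27) (-1.64,-3.42) (-0.91,-5.33) (2.06,-2.50) (4.26,0.79)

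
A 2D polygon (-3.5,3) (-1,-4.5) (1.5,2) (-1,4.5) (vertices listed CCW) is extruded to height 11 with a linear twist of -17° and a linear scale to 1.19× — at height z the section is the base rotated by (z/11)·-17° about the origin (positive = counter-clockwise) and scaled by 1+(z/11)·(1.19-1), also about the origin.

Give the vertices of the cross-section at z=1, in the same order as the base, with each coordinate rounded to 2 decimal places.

Cross-section at z=1: (-3.48,3.15) (-1.14,-4.55) (1.58,1.99) (-0.89,4.60)

t = z/height = 1/11 = 0.0909091
s = 1 + (scale-1)·z/height = 1 + (1.19-1)·1/11 = 1.017273
θ = twist·z/height = -17°·1/11 = -1.5455° = -0.026973 rad
cos θ = 0.999636, sin θ = -0.026970 (intermediates below are computed at full precision and shown rounded to 5 d.p.)
v1: (-3.5,3) → rotate → (-3.41782,3.09330) → ×s → (-3.47685,3.14673) → (-3.48,3.15)
v2: (-1,-4.5) → rotate → (-1.12100,-4.47139) → ×s → (-1.14036,-4.54863) → (-1.14,-4.55)
v3: (1.5,2) → rotate → (1.55339,1.95882) → ×s → (1.58023,1.99265) → (1.58,1.99)
v4: (-1,4.5) → rotate → (-0.87827,4.52533) → ×s → (-0.89344,4.60350) → (-0.89,4.60)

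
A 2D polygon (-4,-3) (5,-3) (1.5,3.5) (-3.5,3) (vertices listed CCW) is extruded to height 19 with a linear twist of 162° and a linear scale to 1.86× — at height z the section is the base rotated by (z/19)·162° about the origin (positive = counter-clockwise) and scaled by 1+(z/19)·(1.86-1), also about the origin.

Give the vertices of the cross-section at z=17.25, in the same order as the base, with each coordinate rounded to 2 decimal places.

Cross-section at z=17.25: (8.88,0.61) (-4.57,9.32) (-5.63,-3.78) (2.33,-7.87)

t = z/height = 17.25/19 = 0.907895
s = 1 + (scale-1)·z/height = 1 + (1.86-1)·17.25/19 = 1.780789
θ = twist·z/height = 162°·17.25/19 = 147.0789° = 2.567012 rad
cos θ = -0.839420, sin θ = 0.543483 (intermediates below are computed at full precision and shown rounded to 5 d.p.)
v1: (-4,-3) → rotate → (4.98813,0.34433) → ×s → (8.88281,0.61318) → (8.88,0.61)
v2: (5,-3) → rotate → (-2.56665,5.23568) → ×s → (-4.57067,9.32364) → (-4.57,9.32)
v3: (1.5,3.5) → rotate → (-3.16132,-2.12275) → ×s → (-5.62965,-3.78016) → (-5.63,-3.78)
v4: (-3.5,3) → rotate → (1.30752,-4.42045) → ×s → (2.32842,-7.87189) → (2.33,-7.87)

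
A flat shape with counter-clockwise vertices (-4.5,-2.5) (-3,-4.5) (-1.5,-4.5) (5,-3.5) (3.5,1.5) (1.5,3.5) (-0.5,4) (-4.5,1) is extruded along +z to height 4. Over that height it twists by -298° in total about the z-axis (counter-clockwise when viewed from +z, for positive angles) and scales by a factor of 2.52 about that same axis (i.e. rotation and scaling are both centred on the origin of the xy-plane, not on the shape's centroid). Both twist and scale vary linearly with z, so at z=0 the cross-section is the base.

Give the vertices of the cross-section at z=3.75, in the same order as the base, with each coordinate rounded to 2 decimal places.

Cross-section at z=3.75: (4.20,-11.75) (9.58,-8.96) (10.17,-5.37) (10.35,10.58) (-2.21,8.97) (-7.78,4.97) (-9.77,0.38) (-4.17,-10.37)

t = z/height = 3.75/4 = 0.9375
s = 1 + (scale-1)·z/height = 1 + (2.52-1)·3.75/4 = 2.425000
θ = twist·z/height = -298°·3.75/4 = -279.3750° = -4.876014 rad
cos θ = 0.162895, sin θ = 0.986643 (intermediates below are computed at full precision and shown rounded to 5 d.p.)
v1: (-4.5,-2.5) → rotate → (1.73358,-4.84713) → ×s → (4.20393,-11.75430) → (4.20,-11.75)
v2: (-3,-4.5) → rotate → (3.95121,-3.69296) → ×s → (9.58168,-8.95543) → (9.58,-8.96)
v3: (-1.5,-4.5) → rotate → (4.19555,-2.21299) → ×s → (10.17421,-5.36651) → (10.17,-5.37)
v4: (5,-3.5) → rotate → (4.26773,4.36308) → ×s → (10.34924,10.58048) → (10.35,10.58)
v5: (3.5,1.5) → rotate → (-0.90983,3.69759) → ×s → (-2.20634,8.96667) → (-2.21,8.97)
v6: (1.5,3.5) → rotate → (-3.20891,2.05010) → ×s → (-7.78160,4.97149) → (-7.78,4.97)
v7: (-0.5,4) → rotate → (-4.02802,0.15826) → ×s → (-9.76795,0.38378) → (-9.77,0.38)
v8: (-4.5,1) → rotate → (-1.71967,-4.27700) → ×s → (-4.17021,-10.37172) → (-4.17,-10.37)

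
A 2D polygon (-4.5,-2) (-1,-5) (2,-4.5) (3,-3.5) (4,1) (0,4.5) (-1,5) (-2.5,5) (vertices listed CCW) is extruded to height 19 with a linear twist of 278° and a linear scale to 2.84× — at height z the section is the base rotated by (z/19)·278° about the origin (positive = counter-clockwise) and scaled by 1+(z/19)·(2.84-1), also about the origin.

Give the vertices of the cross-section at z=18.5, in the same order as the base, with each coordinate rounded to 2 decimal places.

Cross-section at z=18.5: (-5.73,12.49) (-13.99,2.62) (-12.49,-5.73) (-9.67,-8.49) (2.92,-11.13) (12.56,0.15) (13.92,2.96) (13.87,7.15)

t = z/height = 18.5/19 = 0.973684
s = 1 + (scale-1)·z/height = 1 + (2.84-1)·18.5/19 = 2.791579
θ = twist·z/height = 278°·18.5/19 = 270.6842° = 4.724331 rad
cos θ = 0.011941, sin θ = -0.999929 (intermediates below are computed at full precision and shown rounded to 5 d.p.)
v1: (-4.5,-2) → rotate → (-2.05359,4.47580) → ×s → (-5.73277,12.49454) → (-5.73,12.49)
v2: (-1,-5) → rotate → (-5.01158,0.94022) → ×s → (-13.99023,2.62470) → (-13.99,2.62)
v3: (2,-4.5) → rotate → (-4.47580,-2.05359) → ×s → (-12.49454,-5.73277) → (-12.49,-5.73)
v4: (3,-3.5) → rotate → (-3.46393,-3.04158) → ×s → (-9.66982,-8.49081) → (-9.67,-8.49)
v5: (4,1) → rotate → (1.04769,-3.98777) → ×s → (2.92472,-11.13218) → (2.92,-11.13)
v6: (0,4.5) → rotate → (4.49968,0.05374) → ×s → (12.56121,0.15001) → (12.56,0.15)
v7: (-1,5) → rotate → (4.98770,1.05964) → ×s → (13.92356,2.95806) → (13.92,2.96)
v8: (-2.5,5) → rotate → (4.96979,2.55953) → ×s → (13.87356,7.14513) → (13.87,7.15)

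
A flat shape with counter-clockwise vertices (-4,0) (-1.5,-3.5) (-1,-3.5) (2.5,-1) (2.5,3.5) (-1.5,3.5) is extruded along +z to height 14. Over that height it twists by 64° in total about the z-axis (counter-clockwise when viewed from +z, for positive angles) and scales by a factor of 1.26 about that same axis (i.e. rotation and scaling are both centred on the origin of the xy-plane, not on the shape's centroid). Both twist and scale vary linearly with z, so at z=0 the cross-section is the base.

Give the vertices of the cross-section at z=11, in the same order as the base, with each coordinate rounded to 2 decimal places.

t = z/height = 11/14 = 0.785714
s = 1 + (scale-1)·z/height = 1 + (1.26-1)·11/14 = 1.204286
θ = twist·z/height = 64°·11/14 = 50.2857° = 0.877651 rad
cos θ = 0.638960, sin θ = 0.769240 (intermediates below are computed at full precision and shown rounded to 5 d.p.)
v1: (-4,0) → rotate → (-2.55584,-3.07696) → ×s → (-3.07796,-3.70554) → (-3.08,-3.71)
v2: (-1.5,-3.5) → rotate → (1.73390,-3.39022) → ×s → (2.08811,-4.08279) → (2.09,-4.08)
v3: (-1,-3.5) → rotate → (2.05338,-3.00560) → ×s → (2.47286,-3.61960) → (2.47,-3.62)
v4: (2.5,-1) → rotate → (2.36664,1.28414) → ×s → (2.85011,1.54647) → (2.85,1.55)
v5: (2.5,3.5) → rotate → (-1.09494,4.15946) → ×s → (-1.31862,5.00918) → (-1.32,5.01)
v6: (-1.5,3.5) → rotate → (-3.65078,1.08250) → ×s → (-4.39658,1.30364) → (-4.40,1.30)

Cross-section at z=11: (-3.08,-3.71) (2.09,-4.08) (2.47,-3.62) (2.85,1.55) (-1.32,5.01) (-4.40,1.30)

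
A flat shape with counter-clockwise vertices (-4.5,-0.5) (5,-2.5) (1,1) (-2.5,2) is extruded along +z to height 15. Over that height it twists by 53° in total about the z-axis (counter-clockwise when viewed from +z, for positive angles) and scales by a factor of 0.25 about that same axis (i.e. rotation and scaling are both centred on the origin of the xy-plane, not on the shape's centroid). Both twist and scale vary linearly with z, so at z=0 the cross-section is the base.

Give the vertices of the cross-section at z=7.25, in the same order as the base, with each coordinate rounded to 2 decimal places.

t = z/height = 7.25/15 = 0.483333
s = 1 + (scale-1)·z/height = 1 + (0.25-1)·7.25/15 = 0.637500
θ = twist·z/height = 53°·7.25/15 = 25.6167° = 0.447095 rad
cos θ = 0.901707, sin θ = 0.432348 (intermediates below are computed at full precision and shown rounded to 5 d.p.)
v1: (-4.5,-0.5) → rotate → (-3.84151,-2.39642) → ×s → (-2.44896,-1.52772) → (-2.45,-1.53)
v2: (5,-2.5) → rotate → (5.58940,-0.09253) → ×s → (3.56325,-0.05899) → (3.56,-0.06)
v3: (1,1) → rotate → (0.46936,1.33405) → ×s → (0.29922,0.85046) → (0.30,0.85)
v4: (-2.5,2) → rotate → (-3.11896,0.72254) → ×s → (-1.98834,0.46062) → (-1.99,0.46)

Cross-section at z=7.25: (-2.45,-1.53) (3.56,-0.06) (0.30,0.85) (-1.99,0.46)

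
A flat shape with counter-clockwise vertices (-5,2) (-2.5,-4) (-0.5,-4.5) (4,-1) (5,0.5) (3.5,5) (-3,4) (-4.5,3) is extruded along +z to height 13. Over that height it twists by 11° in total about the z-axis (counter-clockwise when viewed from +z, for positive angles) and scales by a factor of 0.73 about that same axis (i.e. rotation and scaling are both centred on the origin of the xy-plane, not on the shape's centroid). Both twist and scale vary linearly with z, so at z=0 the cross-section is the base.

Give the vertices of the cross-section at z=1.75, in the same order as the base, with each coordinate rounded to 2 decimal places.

t = z/height = 1.75/13 = 0.134615
s = 1 + (scale-1)·z/height = 1 + (0.73-1)·1.75/13 = 0.963654
θ = twist·z/height = 11°·1.75/13 = 1.4808° = 0.025844 rad
cos θ = 0.999666, sin θ = 0.025841 (intermediates below are computed at full precision and shown rounded to 5 d.p.)
v1: (-5,2) → rotate → (-5.05001,1.87013) → ×s → (-4.86646,1.80215) → (-4.87,1.80)
v2: (-2.5,-4) → rotate → (-2.39580,-4.06327) → ×s → (-2.30872,-3.91558) → (-2.31,-3.92)
v3: (-0.5,-4.5) → rotate → (-0.38355,-4.51142) → ×s → (-0.36961,-4.34745) → (-0.37,-4.35)
v4: (4,-1) → rotate → (4.02451,-0.89630) → ×s → (3.87823,-0.86372) → (3.88,-0.86)
v5: (5,0.5) → rotate → (4.98541,0.62904) → ×s → (4.80421,0.60618) → (4.80,0.61)
v6: (3.5,5) → rotate → (3.36962,5.08878) → ×s → (3.24715,4.90382) → (3.25,4.90)
v7: (-3,4) → rotate → (-3.10236,3.92114) → ×s → (-2.98960,3.77862) → (-2.99,3.78)
v8: (-4.5,3) → rotate → (-4.57602,2.88271) → ×s → (-4.40970,2.77794) → (-4.41,2.78)

Cross-section at z=1.75: (-4.87,1.80) (-2.31,-3.92) (-0.37,-4.35) (3.88,-0.86) (4.80,0.61) (3.25,4.90) (-2.99,3.78) (-4.41,2.78)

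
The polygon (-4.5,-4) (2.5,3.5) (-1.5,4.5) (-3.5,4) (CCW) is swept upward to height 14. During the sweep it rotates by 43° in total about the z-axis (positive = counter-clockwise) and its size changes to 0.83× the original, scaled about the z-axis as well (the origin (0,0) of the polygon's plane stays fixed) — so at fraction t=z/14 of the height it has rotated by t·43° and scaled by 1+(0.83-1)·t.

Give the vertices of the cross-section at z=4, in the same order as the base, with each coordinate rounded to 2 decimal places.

Cross-section at z=4: (-3.37,-4.63) (1.62,3.76) (-2.31,3.88) (-4.06,3.01)

t = z/height = 4/14 = 0.285714
s = 1 + (scale-1)·z/height = 1 + (0.83-1)·4/14 = 0.951429
θ = twist·z/height = 43°·4/14 = 12.2857° = 0.214426 rad
cos θ = 0.977099, sin θ = 0.212787 (intermediates below are computed at full precision and shown rounded to 5 d.p.)
v1: (-4.5,-4) → rotate → (-3.54580,-4.86594) → ×s → (-3.37357,-4.62959) → (-3.37,-4.63)
v2: (2.5,3.5) → rotate → (1.69799,3.95181) → ×s → (1.61552,3.75987) → (1.62,3.76)
v3: (-1.5,4.5) → rotate → (-2.42319,4.07776) → ×s → (-2.30549,3.87970) → (-2.31,3.88)
v4: (-3.5,4) → rotate → (-4.27099,3.16364) → ×s → (-4.06354,3.00998) → (-4.06,3.01)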